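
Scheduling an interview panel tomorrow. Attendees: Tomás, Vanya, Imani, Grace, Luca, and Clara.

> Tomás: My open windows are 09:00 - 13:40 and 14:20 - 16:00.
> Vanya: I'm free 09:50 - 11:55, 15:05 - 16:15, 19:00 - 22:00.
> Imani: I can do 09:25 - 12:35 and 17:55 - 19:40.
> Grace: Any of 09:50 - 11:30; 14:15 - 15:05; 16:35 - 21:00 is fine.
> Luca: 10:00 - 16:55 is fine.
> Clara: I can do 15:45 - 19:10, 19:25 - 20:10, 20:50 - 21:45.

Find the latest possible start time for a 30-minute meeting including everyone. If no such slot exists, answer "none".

Tomás ∩ Vanya: 09:50-11:55, 15:05-16:00.
Tomás ∩ Vanya ∩ Imani: 09:50-11:55.
Tomás ∩ Vanya ∩ Imani ∩ Grace: 09:50-11:30.
Tomás ∩ Vanya ∩ Imani ∩ Grace ∩ Luca: 10:00-11:30.
Tomás ∩ Vanya ∩ Imani ∩ Grace ∩ Luca ∩ Clara: ∅.
There is no time when everyone is free.
No common window is at least 30 minutes long.

none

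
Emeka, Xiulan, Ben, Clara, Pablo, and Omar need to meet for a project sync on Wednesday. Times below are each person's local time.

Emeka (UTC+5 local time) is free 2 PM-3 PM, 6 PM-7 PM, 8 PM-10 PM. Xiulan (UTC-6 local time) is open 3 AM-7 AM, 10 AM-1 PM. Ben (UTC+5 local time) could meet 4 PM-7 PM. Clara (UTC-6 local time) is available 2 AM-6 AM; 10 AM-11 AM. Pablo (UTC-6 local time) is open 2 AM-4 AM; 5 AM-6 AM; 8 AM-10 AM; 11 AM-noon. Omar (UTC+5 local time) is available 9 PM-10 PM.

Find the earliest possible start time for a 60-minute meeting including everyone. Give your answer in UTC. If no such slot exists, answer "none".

Emeka in UTC: 09:00-10:00, 13:00-14:00, 15:00-17:00 (subtract 5h to convert from UTC+5).
Xiulan in UTC: 09:00-13:00, 16:00-19:00 (add 6h to convert from UTC-6).
Ben in UTC: 11:00-14:00 (subtract 5h to convert from UTC+5).
Clara in UTC: 08:00-12:00, 16:00-17:00 (add 6h to convert from UTC-6).
Pablo in UTC: 08:00-10:00, 11:00-12:00, 14:00-16:00, 17:00-18:00 (add 6h to convert from UTC-6).
Omar in UTC: 16:00-17:00 (subtract 5h to convert from UTC+5).
Emeka ∩ Xiulan: 09:00-10:00, 16:00-17:00.
Emeka ∩ Xiulan ∩ Ben: ∅.
Emeka ∩ Xiulan ∩ Ben ∩ Clara: ∅.
Emeka ∩ Xiulan ∩ Ben ∩ Clara ∩ Pablo: ∅.
Emeka ∩ Xiulan ∩ Ben ∩ Clara ∩ Pablo ∩ Omar: ∅.
There is no time when everyone is free.
No common window is at least 60 minutes long.

none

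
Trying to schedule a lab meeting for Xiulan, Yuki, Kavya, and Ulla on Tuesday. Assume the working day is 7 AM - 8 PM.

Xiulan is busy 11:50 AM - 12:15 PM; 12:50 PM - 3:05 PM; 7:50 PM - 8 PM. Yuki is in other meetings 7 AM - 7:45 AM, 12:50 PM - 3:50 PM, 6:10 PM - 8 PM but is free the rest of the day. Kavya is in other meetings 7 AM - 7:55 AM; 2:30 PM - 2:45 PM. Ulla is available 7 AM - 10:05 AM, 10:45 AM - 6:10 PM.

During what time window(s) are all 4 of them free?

Xiulan free: 07:00-11:50, 12:15-12:50, 15:05-19:50 (invert busy blocks within the working day).
Yuki free: 07:45-12:50, 15:50-18:10 (invert busy blocks within the working day).
Kavya free: 07:55-14:30, 14:45-20:00 (invert busy blocks within the working day).
Ulla free: 07:00-10:05, 10:45-18:10.
Xiulan ∩ Yuki: 07:45-11:50, 12:15-12:50, 15:50-18:10.
Xiulan ∩ Yuki ∩ Kavya: 07:55-11:50, 12:15-12:50, 15:50-18:10.
Xiulan ∩ Yuki ∩ Kavya ∩ Ulla: 07:55-10:05, 10:45-11:50, 12:15-12:50, 15:50-18:10.
So the common availability across everyone is 07:55-10:05, 10:45-11:50, 12:15-12:50, 15:50-18:10.

07:55-10:05, 10:45-11:50, 12:15-12:50, 15:50-18:10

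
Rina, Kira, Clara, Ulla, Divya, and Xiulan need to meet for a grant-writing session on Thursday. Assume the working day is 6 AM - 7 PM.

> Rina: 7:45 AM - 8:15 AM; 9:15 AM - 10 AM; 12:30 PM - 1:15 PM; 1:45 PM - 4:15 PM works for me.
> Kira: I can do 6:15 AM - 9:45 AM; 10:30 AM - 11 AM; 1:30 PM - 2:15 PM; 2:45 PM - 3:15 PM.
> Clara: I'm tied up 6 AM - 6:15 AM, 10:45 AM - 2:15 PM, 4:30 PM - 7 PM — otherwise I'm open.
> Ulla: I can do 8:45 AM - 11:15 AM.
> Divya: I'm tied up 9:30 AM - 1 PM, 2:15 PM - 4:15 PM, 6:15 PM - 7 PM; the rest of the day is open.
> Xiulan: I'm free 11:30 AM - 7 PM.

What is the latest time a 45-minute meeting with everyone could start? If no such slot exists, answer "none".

Rina free: 07:45-08:15, 09:15-10:00, 12:30-13:15, 13:45-16:15.
Kira free: 06:15-09:45, 10:30-11:00, 13:30-14:15, 14:45-15:15.
Clara free: 06:15-10:45, 14:15-16:30 (invert busy blocks within the working day).
Ulla free: 08:45-11:15.
Divya free: 06:00-09:30, 13:00-14:15, 16:15-18:15 (invert busy blocks within the working day).
Xiulan free: 11:30-19:00.
Rina ∩ Kira: 07:45-08:15, 09:15-09:45, 13:45-14:15, 14:45-15:15.
Rina ∩ Kira ∩ Clara: 07:45-08:15, 09:15-09:45, 14:45-15:15.
Rina ∩ Kira ∩ Clara ∩ Ulla: 09:15-09:45.
Rina ∩ Kira ∩ Clara ∩ Ulla ∩ Divya: 09:15-09:30.
Rina ∩ Kira ∩ Clara ∩ Ulla ∩ Divya ∩ Xiulan: ∅.
There is no time when everyone is free.
No common window is at least 45 minutes long.

none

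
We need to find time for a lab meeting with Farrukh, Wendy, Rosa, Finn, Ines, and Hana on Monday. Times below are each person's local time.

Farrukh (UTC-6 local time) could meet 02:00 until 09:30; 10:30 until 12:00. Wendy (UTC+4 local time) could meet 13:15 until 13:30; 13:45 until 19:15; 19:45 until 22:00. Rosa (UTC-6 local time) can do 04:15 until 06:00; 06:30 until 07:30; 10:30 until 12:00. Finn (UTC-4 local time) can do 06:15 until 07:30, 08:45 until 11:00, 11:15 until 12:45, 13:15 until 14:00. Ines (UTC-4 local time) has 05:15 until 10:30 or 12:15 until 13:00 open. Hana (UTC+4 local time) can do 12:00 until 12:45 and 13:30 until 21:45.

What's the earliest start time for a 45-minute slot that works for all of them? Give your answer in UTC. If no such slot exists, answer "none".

10:15

Farrukh in UTC: 08:00-15:30, 16:30-18:00 (add 6h to convert from UTC-6).
Wendy in UTC: 09:15-09:30, 09:45-15:15, 15:45-18:00 (subtract 4h to convert from UTC+4).
Rosa in UTC: 10:15-12:00, 12:30-13:30, 16:30-18:00 (add 6h to convert from UTC-6).
Finn in UTC: 10:15-11:30, 12:45-15:00, 15:15-16:45, 17:15-18:00 (add 4h to convert from UTC-4).
Ines in UTC: 09:15-14:30, 16:15-17:00 (add 4h to convert from UTC-4).
Hana in UTC: 08:00-08:45, 09:30-17:45 (subtract 4h to convert from UTC+4).
Farrukh ∩ Wendy: 09:15-09:30, 09:45-15:15, 16:30-18:00.
Farrukh ∩ Wendy ∩ Rosa: 10:15-12:00, 12:30-13:30, 16:30-18:00.
Farrukh ∩ Wendy ∩ Rosa ∩ Finn: 10:15-11:30, 12:45-13:30, 16:30-16:45, 17:15-18:00.
Farrukh ∩ Wendy ∩ Rosa ∩ Finn ∩ Ines: 10:15-11:30, 12:45-13:30, 16:30-16:45.
Farrukh ∩ Wendy ∩ Rosa ∩ Finn ∩ Ines ∩ Hana: 10:15-11:30, 12:45-13:30, 16:30-16:45.
The first common window of at least 45 minutes is 10:15-11:30, so the earliest start is 10:15.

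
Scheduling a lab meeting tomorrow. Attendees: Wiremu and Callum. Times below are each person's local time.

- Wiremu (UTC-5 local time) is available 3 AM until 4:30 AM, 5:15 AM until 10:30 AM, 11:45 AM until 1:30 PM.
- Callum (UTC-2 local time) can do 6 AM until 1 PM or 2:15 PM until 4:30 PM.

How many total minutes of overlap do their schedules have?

480

Wiremu in UTC: 08:00-09:30, 10:15-15:30, 16:45-18:30 (add 5h to convert from UTC-5).
Callum in UTC: 08:00-15:00, 16:15-18:30 (add 2h to convert from UTC-2).
Wiremu ∩ Callum: 08:00-09:30, 10:15-15:00, 16:45-18:30.
Summing the common windows: 90 + 285 + 105 = 480 minutes.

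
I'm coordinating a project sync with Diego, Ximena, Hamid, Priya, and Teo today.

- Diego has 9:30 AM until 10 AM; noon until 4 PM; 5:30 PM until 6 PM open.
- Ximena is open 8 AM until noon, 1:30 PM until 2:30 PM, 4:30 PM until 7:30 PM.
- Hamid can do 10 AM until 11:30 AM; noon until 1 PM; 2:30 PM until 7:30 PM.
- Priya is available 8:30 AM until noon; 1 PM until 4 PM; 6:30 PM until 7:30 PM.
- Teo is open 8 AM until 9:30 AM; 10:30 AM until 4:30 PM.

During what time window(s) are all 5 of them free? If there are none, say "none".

Diego ∩ Ximena: 09:30-10:00, 13:30-14:30, 17:30-18:00.
Diego ∩ Ximena ∩ Hamid: 17:30-18:00.
Diego ∩ Ximena ∩ Hamid ∩ Priya: ∅.
Diego ∩ Ximena ∩ Hamid ∩ Priya ∩ Teo: ∅.
There is no time when everyone is free.

none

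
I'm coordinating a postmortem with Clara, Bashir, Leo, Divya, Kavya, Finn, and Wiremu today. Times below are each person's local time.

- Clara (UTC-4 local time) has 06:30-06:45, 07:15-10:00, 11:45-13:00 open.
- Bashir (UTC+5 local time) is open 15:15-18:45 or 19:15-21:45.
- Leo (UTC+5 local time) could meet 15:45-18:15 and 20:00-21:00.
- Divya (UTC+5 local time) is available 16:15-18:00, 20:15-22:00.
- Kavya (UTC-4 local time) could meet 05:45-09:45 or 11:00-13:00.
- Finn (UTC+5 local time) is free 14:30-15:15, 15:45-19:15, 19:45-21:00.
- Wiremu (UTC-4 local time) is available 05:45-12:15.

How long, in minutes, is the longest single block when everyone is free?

105

Clara in UTC: 10:30-10:45, 11:15-14:00, 15:45-17:00 (add 4h to convert from UTC-4).
Bashir in UTC: 10:15-13:45, 14:15-16:45 (subtract 5h to convert from UTC+5).
Leo in UTC: 10:45-13:15, 15:00-16:00 (subtract 5h to convert from UTC+5).
Divya in UTC: 11:15-13:00, 15:15-17:00 (subtract 5h to convert from UTC+5).
Kavya in UTC: 09:45-13:45, 15:00-17:00 (add 4h to convert from UTC-4).
Finn in UTC: 09:30-10:15, 10:45-14:15, 14:45-16:00 (subtract 5h to convert from UTC+5).
Wiremu in UTC: 09:45-16:15 (add 4h to convert from UTC-4).
Clara ∩ Bashir: 10:30-10:45, 11:15-13:45, 15:45-16:45.
Clara ∩ Bashir ∩ Leo: 11:15-13:15, 15:45-16:00.
Clara ∩ Bashir ∩ Leo ∩ Divya: 11:15-13:00, 15:45-16:00.
Clara ∩ Bashir ∩ Leo ∩ Divya ∩ Kavya: 11:15-13:00, 15:45-16:00.
Clara ∩ Bashir ∩ Leo ∩ Divya ∩ Kavya ∩ Finn: 11:15-13:00, 15:45-16:00.
Clara ∩ Bashir ∩ Leo ∩ Divya ∩ Kavya ∩ Finn ∩ Wiremu: 11:15-13:00, 15:45-16:00.
Those are the intersection windows.
The longest is 11:15-13:00 at 105 minutes.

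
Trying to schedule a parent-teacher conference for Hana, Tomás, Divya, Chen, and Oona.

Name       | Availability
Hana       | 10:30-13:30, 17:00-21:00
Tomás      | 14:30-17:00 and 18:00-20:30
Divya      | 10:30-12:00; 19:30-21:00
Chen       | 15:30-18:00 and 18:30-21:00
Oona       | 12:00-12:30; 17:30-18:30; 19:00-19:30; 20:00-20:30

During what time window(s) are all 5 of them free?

Hana ∩ Tomás: 18:00-20:30.
Hana ∩ Tomás ∩ Divya: 19:30-20:30.
Hana ∩ Tomás ∩ Divya ∩ Chen: 19:30-20:30.
Hana ∩ Tomás ∩ Divya ∩ Chen ∩ Oona: 20:00-20:30.

20:00-20:30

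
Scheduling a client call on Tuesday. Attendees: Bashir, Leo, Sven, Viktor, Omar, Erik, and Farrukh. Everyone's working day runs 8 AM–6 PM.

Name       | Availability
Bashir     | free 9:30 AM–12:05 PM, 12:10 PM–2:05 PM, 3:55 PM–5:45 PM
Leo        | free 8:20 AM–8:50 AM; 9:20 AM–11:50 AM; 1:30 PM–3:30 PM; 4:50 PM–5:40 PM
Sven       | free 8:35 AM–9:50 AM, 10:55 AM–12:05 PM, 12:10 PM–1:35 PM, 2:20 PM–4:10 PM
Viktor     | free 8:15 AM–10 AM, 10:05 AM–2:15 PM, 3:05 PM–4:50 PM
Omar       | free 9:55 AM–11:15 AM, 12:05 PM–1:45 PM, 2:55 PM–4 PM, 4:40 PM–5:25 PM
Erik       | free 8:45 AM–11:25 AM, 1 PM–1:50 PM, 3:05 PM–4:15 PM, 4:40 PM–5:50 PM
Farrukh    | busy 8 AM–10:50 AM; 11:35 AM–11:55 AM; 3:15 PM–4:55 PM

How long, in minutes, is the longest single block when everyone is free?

20

Bashir free: 09:30-12:05, 12:10-14:05, 15:55-17:45.
Leo free: 08:20-08:50, 09:20-11:50, 13:30-15:30, 16:50-17:40.
Sven free: 08:35-09:50, 10:55-12:05, 12:10-13:35, 14:20-16:10.
Viktor free: 08:15-10:00, 10:05-14:15, 15:05-16:50.
Omar free: 09:55-11:15, 12:05-13:45, 14:55-16:00, 16:40-17:25.
Erik free: 08:45-11:25, 13:00-13:50, 15:05-16:15, 16:40-17:50.
Farrukh free: 10:50-11:35, 11:55-15:15, 16:55-18:00 (invert busy blocks within the working day).
Bashir ∩ Leo: 09:30-11:50, 13:30-14:05, 16:50-17:40.
Bashir ∩ Leo ∩ Sven: 09:30-09:50, 10:55-11:50, 13:30-13:35.
Bashir ∩ Leo ∩ Sven ∩ Viktor: 09:30-09:50, 10:55-11:50, 13:30-13:35.
Bashir ∩ Leo ∩ Sven ∩ Viktor ∩ Omar: 10:55-11:15, 13:30-13:35.
Bashir ∩ Leo ∩ Sven ∩ Viktor ∩ Omar ∩ Erik: 10:55-11:15, 13:30-13:35.
Bashir ∩ Leo ∩ Sven ∩ Viktor ∩ Omar ∩ Erik ∩ Farrukh: 10:55-11:15, 13:30-13:35.
So the common availability across everyone is 10:55-11:15, 13:30-13:35.
The longest is 10:55-11:15 at 20 minutes.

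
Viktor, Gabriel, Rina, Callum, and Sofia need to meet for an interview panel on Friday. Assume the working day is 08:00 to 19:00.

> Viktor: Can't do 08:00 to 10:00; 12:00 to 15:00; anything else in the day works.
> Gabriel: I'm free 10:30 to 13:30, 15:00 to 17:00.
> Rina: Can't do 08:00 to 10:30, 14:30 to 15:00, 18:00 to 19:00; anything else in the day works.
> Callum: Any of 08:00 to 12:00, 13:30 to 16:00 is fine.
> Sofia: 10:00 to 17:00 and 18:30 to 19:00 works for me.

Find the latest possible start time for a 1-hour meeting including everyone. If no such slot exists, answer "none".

Viktor free: 10:00-12:00, 15:00-19:00 (invert busy blocks within the working day).
Gabriel free: 10:30-13:30, 15:00-17:00.
Rina free: 10:30-14:30, 15:00-18:00 (invert busy blocks within the working day).
Callum free: 08:00-12:00, 13:30-16:00.
Sofia free: 10:00-17:00, 18:30-19:00.
Viktor ∩ Gabriel: 10:30-12:00, 15:00-17:00.
Viktor ∩ Gabriel ∩ Rina: 10:30-12:00, 15:00-17:00.
Viktor ∩ Gabriel ∩ Rina ∩ Callum: 10:30-12:00, 15:00-16:00.
Viktor ∩ Gabriel ∩ Rina ∩ Callum ∩ Sofia: 10:30-12:00, 15:00-16:00.
The last common window of at least 60 minutes is 15:00-16:00; a 60-minute meeting can start as late as 15:00 and still end by 16:00.

15:00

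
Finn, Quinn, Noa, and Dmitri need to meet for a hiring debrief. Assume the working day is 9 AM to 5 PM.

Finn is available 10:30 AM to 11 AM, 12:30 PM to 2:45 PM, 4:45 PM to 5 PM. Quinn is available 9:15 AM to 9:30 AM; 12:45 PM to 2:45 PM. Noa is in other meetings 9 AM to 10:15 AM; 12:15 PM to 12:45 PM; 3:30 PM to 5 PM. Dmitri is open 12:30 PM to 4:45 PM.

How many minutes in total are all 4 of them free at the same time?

Finn free: 10:30-11:00, 12:30-14:45, 16:45-17:00.
Quinn free: 09:15-09:30, 12:45-14:45.
Noa free: 10:15-12:15, 12:45-15:30 (invert busy blocks within the working day).
Dmitri free: 12:30-16:45.
Finn ∩ Quinn: 12:45-14:45.
Finn ∩ Quinn ∩ Noa: 12:45-14:45.
Finn ∩ Quinn ∩ Noa ∩ Dmitri: 12:45-14:45.
That's a single block of 120 minutes.

120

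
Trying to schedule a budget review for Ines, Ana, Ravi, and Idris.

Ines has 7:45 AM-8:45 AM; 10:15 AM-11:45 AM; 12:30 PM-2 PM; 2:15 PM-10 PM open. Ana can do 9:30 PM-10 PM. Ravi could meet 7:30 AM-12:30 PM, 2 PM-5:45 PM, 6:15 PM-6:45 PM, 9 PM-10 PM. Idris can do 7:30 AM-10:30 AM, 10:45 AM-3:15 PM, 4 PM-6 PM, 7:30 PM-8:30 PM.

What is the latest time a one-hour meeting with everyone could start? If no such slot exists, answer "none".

none

Ines ∩ Ana: 21:30-22:00.
Ines ∩ Ana ∩ Ravi: 21:30-22:00.
Ines ∩ Ana ∩ Ravi ∩ Idris: ∅.
There is no time when everyone is free.
No common window is at least 60 minutes long.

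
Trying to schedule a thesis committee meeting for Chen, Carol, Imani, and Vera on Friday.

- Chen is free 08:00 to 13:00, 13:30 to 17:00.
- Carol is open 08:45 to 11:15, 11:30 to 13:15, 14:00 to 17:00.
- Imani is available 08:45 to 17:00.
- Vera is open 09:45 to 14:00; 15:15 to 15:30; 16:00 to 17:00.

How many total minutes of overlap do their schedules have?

255

Chen ∩ Carol: 08:45-11:15, 11:30-13:00, 14:00-17:00.
Chen ∩ Carol ∩ Imani: 08:45-11:15, 11:30-13:00, 14:00-17:00.
Chen ∩ Carol ∩ Imani ∩ Vera: 09:45-11:15, 11:30-13:00, 15:15-15:30, 16:00-17:00.
Summing the common windows: 90 + 90 + 15 + 60 = 255 minutes.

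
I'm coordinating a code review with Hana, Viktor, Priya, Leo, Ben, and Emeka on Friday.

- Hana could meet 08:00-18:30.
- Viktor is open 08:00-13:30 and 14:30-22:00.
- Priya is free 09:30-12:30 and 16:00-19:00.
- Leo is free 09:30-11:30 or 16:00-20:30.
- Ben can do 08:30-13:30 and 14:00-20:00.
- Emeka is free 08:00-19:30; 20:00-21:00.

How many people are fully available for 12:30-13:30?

4

Hana, Viktor, Ben, and Emeka can make the full 12:30-13:30 slot — that's 4.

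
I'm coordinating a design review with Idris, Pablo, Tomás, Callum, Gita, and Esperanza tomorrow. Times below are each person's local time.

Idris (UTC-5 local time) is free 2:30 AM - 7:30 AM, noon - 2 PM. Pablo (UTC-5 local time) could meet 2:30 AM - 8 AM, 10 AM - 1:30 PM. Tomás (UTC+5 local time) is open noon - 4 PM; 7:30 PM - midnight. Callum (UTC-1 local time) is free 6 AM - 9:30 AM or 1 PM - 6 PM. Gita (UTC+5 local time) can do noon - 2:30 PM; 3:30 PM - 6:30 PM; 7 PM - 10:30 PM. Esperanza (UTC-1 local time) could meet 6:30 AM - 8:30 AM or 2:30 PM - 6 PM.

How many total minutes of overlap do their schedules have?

Idris in UTC: 07:30-12:30, 17:00-19:00 (add 5h to convert from UTC-5).
Pablo in UTC: 07:30-13:00, 15:00-18:30 (add 5h to convert from UTC-5).
Tomás in UTC: 07:00-11:00, 14:30-19:00 (subtract 5h to convert from UTC+5).
Callum in UTC: 07:00-10:30, 14:00-19:00 (add 1h to convert from UTC-1).
Gita in UTC: 07:00-09:30, 10:30-13:30, 14:00-17:30 (subtract 5h to convert from UTC+5).
Esperanza in UTC: 07:30-09:30, 15:30-19:00 (add 1h to convert from UTC-1).
Idris ∩ Pablo: 07:30-12:30, 17:00-18:30.
Idris ∩ Pablo ∩ Tomás: 07:30-11:00, 17:00-18:30.
Idris ∩ Pablo ∩ Tomás ∩ Callum: 07:30-10:30, 17:00-18:30.
Idris ∩ Pablo ∩ Tomás ∩ Callum ∩ Gita: 07:30-09:30, 17:00-17:30.
Idris ∩ Pablo ∩ Tomás ∩ Callum ∩ Gita ∩ Esperanza: 07:30-09:30, 17:00-17:30.
Those are the intersection windows.
Summing the common windows: 120 + 30 = 150 minutes.

150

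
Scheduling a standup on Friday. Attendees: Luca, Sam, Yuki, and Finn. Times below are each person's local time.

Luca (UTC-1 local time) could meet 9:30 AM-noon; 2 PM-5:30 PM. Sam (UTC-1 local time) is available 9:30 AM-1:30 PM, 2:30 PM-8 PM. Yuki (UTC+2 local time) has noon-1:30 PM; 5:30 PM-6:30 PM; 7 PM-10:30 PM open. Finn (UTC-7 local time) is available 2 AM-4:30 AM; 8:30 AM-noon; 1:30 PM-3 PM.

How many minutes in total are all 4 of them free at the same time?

210

Luca in UTC: 10:30-13:00, 15:00-18:30 (add 1h to convert from UTC-1).
Sam in UTC: 10:30-14:30, 15:30-21:00 (add 1h to convert from UTC-1).
Yuki in UTC: 10:00-11:30, 15:30-16:30, 17:00-20:30 (subtract 2h to convert from UTC+2).
Finn in UTC: 09:00-11:30, 15:30-19:00, 20:30-22:00 (add 7h to convert from UTC-7).
Luca ∩ Sam: 10:30-13:00, 15:30-18:30.
Luca ∩ Sam ∩ Yuki: 10:30-11:30, 15:30-16:30, 17:00-18:30.
Luca ∩ Sam ∩ Yuki ∩ Finn: 10:30-11:30, 15:30-16:30, 17:00-18:30.
Those are the intersection windows.
Summing the common windows: 60 + 60 + 90 = 210 minutes.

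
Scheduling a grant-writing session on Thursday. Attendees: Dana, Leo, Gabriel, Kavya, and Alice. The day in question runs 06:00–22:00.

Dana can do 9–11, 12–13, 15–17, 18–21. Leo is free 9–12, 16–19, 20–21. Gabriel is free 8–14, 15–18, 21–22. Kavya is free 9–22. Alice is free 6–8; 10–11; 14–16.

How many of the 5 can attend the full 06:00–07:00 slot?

Alice can make the full 06:00-07:00 slot — that's 1.

1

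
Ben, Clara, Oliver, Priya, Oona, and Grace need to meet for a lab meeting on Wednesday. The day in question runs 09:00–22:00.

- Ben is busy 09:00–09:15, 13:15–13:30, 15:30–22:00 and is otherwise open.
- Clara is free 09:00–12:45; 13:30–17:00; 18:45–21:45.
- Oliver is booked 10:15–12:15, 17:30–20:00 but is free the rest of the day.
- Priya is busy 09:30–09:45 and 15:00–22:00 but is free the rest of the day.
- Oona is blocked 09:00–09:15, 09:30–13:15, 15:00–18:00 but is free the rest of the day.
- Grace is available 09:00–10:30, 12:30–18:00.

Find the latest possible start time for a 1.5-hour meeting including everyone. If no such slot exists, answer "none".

13:30

Ben free: 09:15-13:15, 13:30-15:30 (invert busy blocks within the working day).
Clara free: 09:00-12:45, 13:30-17:00, 18:45-21:45.
Oliver free: 09:00-10:15, 12:15-17:30, 20:00-22:00 (invert busy blocks within the working day).
Priya free: 09:00-09:30, 09:45-15:00 (invert busy blocks within the working day).
Oona free: 09:15-09:30, 13:15-15:00, 18:00-22:00 (invert busy blocks within the working day).
Grace free: 09:00-10:30, 12:30-18:00.
Ben ∩ Clara: 09:15-12:45, 13:30-15:30.
Ben ∩ Clara ∩ Oliver: 09:15-10:15, 12:15-12:45, 13:30-15:30.
Ben ∩ Clara ∩ Oliver ∩ Priya: 09:15-09:30, 09:45-10:15, 12:15-12:45, 13:30-15:00.
Ben ∩ Clara ∩ Oliver ∩ Priya ∩ Oona: 09:15-09:30, 13:30-15:00.
Ben ∩ Clara ∩ Oliver ∩ Priya ∩ Oona ∩ Grace: 09:15-09:30, 13:30-15:00.
The last common window of at least 90 minutes is 13:30-15:00; a 90-minute meeting can start as late as 13:30 and still end by 15:00.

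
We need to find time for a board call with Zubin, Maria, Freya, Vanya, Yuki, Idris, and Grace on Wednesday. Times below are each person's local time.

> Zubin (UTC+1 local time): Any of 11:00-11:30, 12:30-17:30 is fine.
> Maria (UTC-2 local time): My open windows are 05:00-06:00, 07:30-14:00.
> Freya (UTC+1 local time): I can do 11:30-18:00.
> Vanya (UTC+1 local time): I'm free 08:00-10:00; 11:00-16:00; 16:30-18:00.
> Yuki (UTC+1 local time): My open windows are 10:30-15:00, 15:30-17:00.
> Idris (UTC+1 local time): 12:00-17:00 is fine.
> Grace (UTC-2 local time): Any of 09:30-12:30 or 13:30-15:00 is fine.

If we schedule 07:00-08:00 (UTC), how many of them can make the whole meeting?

Zubin in UTC: 10:00-10:30, 11:30-16:30 (subtract 1h to convert from UTC+1).
Maria in UTC: 07:00-08:00, 09:30-16:00 (add 2h to convert from UTC-2).
Freya in UTC: 10:30-17:00 (subtract 1h to convert from UTC+1).
Vanya in UTC: 07:00-09:00, 10:00-15:00, 15:30-17:00 (subtract 1h to convert from UTC+1).
Yuki in UTC: 09:30-14:00, 14:30-16:00 (subtract 1h to convert from UTC+1).
Idris in UTC: 11:00-16:00 (subtract 1h to convert from UTC+1).
Grace in UTC: 11:30-14:30, 15:30-17:00 (add 2h to convert from UTC-2).
Maria and Vanya can make the full 07:00-08:00 slot — that's 2.

2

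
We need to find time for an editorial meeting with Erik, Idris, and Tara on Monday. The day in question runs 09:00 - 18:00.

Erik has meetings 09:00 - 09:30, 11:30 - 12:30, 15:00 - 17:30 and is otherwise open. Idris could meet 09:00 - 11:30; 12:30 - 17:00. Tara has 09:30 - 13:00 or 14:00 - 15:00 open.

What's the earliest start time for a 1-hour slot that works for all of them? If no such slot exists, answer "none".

09:30

Erik free: 09:30-11:30, 12:30-15:00, 17:30-18:00 (invert busy blocks within the working day).
Idris free: 09:00-11:30, 12:30-17:00.
Tara free: 09:30-13:00, 14:00-15:00.
Erik ∩ Idris: 09:30-11:30, 12:30-15:00.
Erik ∩ Idris ∩ Tara: 09:30-11:30, 12:30-13:00, 14:00-15:00.
The first common window of at least 60 minutes is 09:30-11:30, so the earliest start is 09:30.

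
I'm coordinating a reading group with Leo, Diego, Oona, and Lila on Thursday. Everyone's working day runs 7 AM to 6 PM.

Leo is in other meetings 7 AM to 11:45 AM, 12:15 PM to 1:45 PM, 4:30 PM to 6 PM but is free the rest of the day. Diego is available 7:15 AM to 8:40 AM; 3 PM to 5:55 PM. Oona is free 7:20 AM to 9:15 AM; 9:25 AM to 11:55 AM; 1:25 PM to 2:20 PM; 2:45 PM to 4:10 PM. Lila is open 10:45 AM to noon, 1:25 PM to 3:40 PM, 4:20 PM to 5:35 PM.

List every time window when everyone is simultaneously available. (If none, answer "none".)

15:00-15:40

Leo free: 11:45-12:15, 13:45-16:30 (invert busy blocks within the working day).
Diego free: 07:15-08:40, 15:00-17:55.
Oona free: 07:20-09:15, 09:25-11:55, 13:25-14:20, 14:45-16:10.
Lila free: 10:45-12:00, 13:25-15:40, 16:20-17:35.
Leo ∩ Diego: 15:00-16:30.
Leo ∩ Diego ∩ Oona: 15:00-16:10.
Leo ∩ Diego ∩ Oona ∩ Lila: 15:00-15:40.
So the common availability across everyone is 15:00-15:40.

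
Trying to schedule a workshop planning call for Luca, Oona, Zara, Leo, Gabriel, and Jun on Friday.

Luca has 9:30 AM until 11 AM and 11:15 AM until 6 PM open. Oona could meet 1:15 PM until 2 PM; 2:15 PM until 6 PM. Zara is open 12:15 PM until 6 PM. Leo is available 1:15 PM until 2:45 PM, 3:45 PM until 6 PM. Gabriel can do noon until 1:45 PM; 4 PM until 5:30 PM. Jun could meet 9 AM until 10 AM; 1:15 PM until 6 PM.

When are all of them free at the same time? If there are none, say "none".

Luca ∩ Oona: 13:15-14:00, 14:15-18:00.
Luca ∩ Oona ∩ Zara: 13:15-14:00, 14:15-18:00.
Luca ∩ Oona ∩ Zara ∩ Leo: 13:15-14:00, 14:15-14:45, 15:45-18:00.
Luca ∩ Oona ∩ Zara ∩ Leo ∩ Gabriel: 13:15-13:45, 16:00-17:30.
Luca ∩ Oona ∩ Zara ∩ Leo ∩ Gabriel ∩ Jun: 13:15-13:45, 16:00-17:30.
Those are the intersection windows.

13:15-13:45, 16:00-17:30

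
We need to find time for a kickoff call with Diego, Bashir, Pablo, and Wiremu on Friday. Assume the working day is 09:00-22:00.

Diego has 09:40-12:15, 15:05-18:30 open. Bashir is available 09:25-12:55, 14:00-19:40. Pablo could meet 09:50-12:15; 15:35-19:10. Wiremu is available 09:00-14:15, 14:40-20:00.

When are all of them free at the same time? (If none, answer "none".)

09:50-12:15, 15:35-18:30

Diego ∩ Bashir: 09:40-12:15, 15:05-18:30.
Diego ∩ Bashir ∩ Pablo: 09:50-12:15, 15:35-18:30.
Diego ∩ Bashir ∩ Pablo ∩ Wiremu: 09:50-12:15, 15:35-18:30.
So the common availability across everyone is 09:50-12:15, 15:35-18:30.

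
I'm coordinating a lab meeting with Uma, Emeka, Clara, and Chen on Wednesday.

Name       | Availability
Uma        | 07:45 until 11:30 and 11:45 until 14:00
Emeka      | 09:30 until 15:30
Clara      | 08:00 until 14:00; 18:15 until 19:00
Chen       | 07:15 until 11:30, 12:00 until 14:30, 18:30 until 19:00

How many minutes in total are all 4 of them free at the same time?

Uma ∩ Emeka: 09:30-11:30, 11:45-14:00.
Uma ∩ Emeka ∩ Clara: 09:30-11:30, 11:45-14:00.
Uma ∩ Emeka ∩ Clara ∩ Chen: 09:30-11:30, 12:00-14:00.
Those are the intersection windows.
Summing the common windows: 120 + 120 = 240 minutes.

240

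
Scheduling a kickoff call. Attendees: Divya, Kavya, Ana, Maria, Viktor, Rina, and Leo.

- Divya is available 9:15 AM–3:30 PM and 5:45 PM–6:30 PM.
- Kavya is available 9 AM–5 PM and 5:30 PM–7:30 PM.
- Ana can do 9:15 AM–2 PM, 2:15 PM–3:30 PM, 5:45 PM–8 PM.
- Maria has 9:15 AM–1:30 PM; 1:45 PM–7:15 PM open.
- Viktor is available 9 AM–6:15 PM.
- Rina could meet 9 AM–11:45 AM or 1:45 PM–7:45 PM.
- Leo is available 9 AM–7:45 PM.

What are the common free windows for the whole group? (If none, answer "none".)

09:15-11:45, 13:45-14:00, 14:15-15:30, 17:45-18:15

Divya ∩ Kavya: 09:15-15:30, 17:45-18:30.
Divya ∩ Kavya ∩ Ana: 09:15-14:00, 14:15-15:30, 17:45-18:30.
Divya ∩ Kavya ∩ Ana ∩ Maria: 09:15-13:30, 13:45-14:00, 14:15-15:30, 17:45-18:30.
Divya ∩ Kavya ∩ Ana ∩ Maria ∩ Viktor: 09:15-13:30, 13:45-14:00, 14:15-15:30, 17:45-18:15.
Divya ∩ Kavya ∩ Ana ∩ Maria ∩ Viktor ∩ Rina: 09:15-11:45, 13:45-14:00, 14:15-15:30, 17:45-18:15.
Divya ∩ Kavya ∩ Ana ∩ Maria ∩ Viktor ∩ Rina ∩ Leo: 09:15-11:45, 13:45-14:00, 14:15-15:30, 17:45-18:15.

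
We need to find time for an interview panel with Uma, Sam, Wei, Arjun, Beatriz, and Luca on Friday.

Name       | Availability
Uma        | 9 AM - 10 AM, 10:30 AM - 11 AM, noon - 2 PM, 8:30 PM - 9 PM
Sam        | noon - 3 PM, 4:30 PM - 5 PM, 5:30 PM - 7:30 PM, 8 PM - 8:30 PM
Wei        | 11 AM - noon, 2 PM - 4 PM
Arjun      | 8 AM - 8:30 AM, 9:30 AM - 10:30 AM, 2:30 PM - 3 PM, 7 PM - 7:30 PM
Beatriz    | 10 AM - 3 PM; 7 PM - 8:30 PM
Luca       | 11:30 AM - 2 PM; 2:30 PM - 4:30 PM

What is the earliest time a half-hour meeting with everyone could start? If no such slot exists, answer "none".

none

Uma ∩ Sam: 12:00-14:00.
Uma ∩ Sam ∩ Wei: ∅.
Uma ∩ Sam ∩ Wei ∩ Arjun: ∅.
Uma ∩ Sam ∩ Wei ∩ Arjun ∩ Beatriz: ∅.
Uma ∩ Sam ∩ Wei ∩ Arjun ∩ Beatriz ∩ Luca: ∅.
There is no time when everyone is free.
No common window is at least 30 minutes long.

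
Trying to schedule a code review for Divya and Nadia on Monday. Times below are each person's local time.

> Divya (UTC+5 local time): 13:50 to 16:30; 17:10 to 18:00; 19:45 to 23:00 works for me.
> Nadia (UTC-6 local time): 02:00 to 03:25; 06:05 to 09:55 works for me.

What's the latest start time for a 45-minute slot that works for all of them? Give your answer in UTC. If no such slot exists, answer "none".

Divya in UTC: 08:50-11:30, 12:10-13:00, 14:45-18:00 (subtract 5h to convert from UTC+5).
Nadia in UTC: 08:00-09:25, 12:05-15:55 (add 6h to convert from UTC-6).
Divya ∩ Nadia: 08:50-09:25, 12:10-13:00, 14:45-15:55.
The last common window of at least 45 minutes is 14:45-15:55; a 45-minute meeting can start as late as 15:10 and still end by 15:55.

15:10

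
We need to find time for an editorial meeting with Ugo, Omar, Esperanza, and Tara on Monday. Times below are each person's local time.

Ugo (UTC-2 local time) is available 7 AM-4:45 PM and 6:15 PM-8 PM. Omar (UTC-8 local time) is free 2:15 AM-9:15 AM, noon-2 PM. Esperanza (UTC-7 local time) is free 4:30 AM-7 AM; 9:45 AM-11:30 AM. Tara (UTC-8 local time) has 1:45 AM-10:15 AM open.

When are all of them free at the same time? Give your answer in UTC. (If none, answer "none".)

Ugo in UTC: 09:00-18:45, 20:15-22:00 (add 2h to convert from UTC-2).
Omar in UTC: 10:15-17:15, 20:00-22:00 (add 8h to convert from UTC-8).
Esperanza in UTC: 11:30-14:00, 16:45-18:30 (add 7h to convert from UTC-7).
Tara in UTC: 09:45-18:15 (add 8h to convert from UTC-8).
Ugo ∩ Omar: 10:15-17:15, 20:15-22:00.
Ugo ∩ Omar ∩ Esperanza: 11:30-14:00, 16:45-17:15.
Ugo ∩ Omar ∩ Esperanza ∩ Tara: 11:30-14:00, 16:45-17:15.

11:30-14:00, 16:45-17:15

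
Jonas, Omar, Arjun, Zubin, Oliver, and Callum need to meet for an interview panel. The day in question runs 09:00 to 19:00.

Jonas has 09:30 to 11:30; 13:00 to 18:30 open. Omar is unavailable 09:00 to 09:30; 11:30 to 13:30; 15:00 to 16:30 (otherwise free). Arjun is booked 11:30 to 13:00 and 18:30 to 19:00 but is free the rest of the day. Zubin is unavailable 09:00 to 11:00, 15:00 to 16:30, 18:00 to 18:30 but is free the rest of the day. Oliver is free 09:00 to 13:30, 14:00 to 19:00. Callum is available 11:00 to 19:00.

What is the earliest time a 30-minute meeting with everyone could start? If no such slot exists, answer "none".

11:00

Jonas free: 09:30-11:30, 13:00-18:30.
Omar free: 09:30-11:30, 13:30-15:00, 16:30-19:00 (invert busy blocks within the working day).
Arjun free: 09:00-11:30, 13:00-18:30 (invert busy blocks within the working day).
Zubin free: 11:00-15:00, 16:30-18:00, 18:30-19:00 (invert busy blocks within the working day).
Oliver free: 09:00-13:30, 14:00-19:00.
Callum free: 11:00-19:00.
Jonas ∩ Omar: 09:30-11:30, 13:30-15:00, 16:30-18:30.
Jonas ∩ Omar ∩ Arjun: 09:30-11:30, 13:30-15:00, 16:30-18:30.
Jonas ∩ Omar ∩ Arjun ∩ Zubin: 11:00-11:30, 13:30-15:00, 16:30-18:00.
Jonas ∩ Omar ∩ Arjun ∩ Zubin ∩ Oliver: 11:00-11:30, 14:00-15:00, 16:30-18:00.
Jonas ∩ Omar ∩ Arjun ∩ Zubin ∩ Oliver ∩ Callum: 11:00-11:30, 14:00-15:00, 16:30-18:00.
The first common window of at least 30 minutes is 11:00-11:30, so the earliest start is 11:00.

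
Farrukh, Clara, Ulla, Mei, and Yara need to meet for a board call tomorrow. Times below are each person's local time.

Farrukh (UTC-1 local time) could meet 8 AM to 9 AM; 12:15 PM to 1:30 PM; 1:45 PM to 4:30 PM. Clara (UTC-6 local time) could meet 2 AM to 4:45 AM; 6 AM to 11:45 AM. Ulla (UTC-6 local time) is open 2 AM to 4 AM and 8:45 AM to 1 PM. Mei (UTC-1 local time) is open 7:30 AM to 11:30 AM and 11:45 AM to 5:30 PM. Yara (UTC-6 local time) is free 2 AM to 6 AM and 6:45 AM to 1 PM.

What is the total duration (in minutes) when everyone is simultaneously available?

225

Farrukh in UTC: 09:00-10:00, 13:15-14:30, 14:45-17:30 (add 1h to convert from UTC-1).
Clara in UTC: 08:00-10:45, 12:00-17:45 (add 6h to convert from UTC-6).
Ulla in UTC: 08:00-10:00, 14:45-19:00 (add 6h to convert from UTC-6).
Mei in UTC: 08:30-12:30, 12:45-18:30 (add 1h to convert from UTC-1).
Yara in UTC: 08:00-12:00, 12:45-19:00 (add 6h to convert from UTC-6).
Farrukh ∩ Clara: 09:00-10:00, 13:15-14:30, 14:45-17:30.
Farrukh ∩ Clara ∩ Ulla: 09:00-10:00, 14:45-17:30.
Farrukh ∩ Clara ∩ Ulla ∩ Mei: 09:00-10:00, 14:45-17:30.
Farrukh ∩ Clara ∩ Ulla ∩ Mei ∩ Yara: 09:00-10:00, 14:45-17:30.
Summing the common windows: 60 + 165 = 225 minutes.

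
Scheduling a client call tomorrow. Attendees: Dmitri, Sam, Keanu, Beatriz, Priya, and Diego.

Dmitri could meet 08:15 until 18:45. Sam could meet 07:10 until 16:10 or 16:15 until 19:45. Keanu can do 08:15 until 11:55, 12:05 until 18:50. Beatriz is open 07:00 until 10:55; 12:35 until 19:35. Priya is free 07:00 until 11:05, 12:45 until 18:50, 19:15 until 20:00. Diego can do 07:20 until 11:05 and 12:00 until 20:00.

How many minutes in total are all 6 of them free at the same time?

515

Dmitri ∩ Sam: 08:15-16:10, 16:15-18:45.
Dmitri ∩ Sam ∩ Keanu: 08:15-11:55, 12:05-16:10, 16:15-18:45.
Dmitri ∩ Sam ∩ Keanu ∩ Beatriz: 08:15-10:55, 12:35-16:10, 16:15-18:45.
Dmitri ∩ Sam ∩ Keanu ∩ Beatriz ∩ Priya: 08:15-10:55, 12:45-16:10, 16:15-18:45.
Dmitri ∩ Sam ∩ Keanu ∩ Beatriz ∩ Priya ∩ Diego: 08:15-10:55, 12:45-16:10, 16:15-18:45.
Summing the common windows: 160 + 205 + 150 = 515 minutes.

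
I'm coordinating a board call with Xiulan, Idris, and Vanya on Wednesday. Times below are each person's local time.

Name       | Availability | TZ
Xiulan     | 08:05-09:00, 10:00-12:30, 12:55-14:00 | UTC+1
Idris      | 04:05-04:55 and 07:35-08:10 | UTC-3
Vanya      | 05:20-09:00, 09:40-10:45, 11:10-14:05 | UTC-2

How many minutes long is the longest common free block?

Xiulan in UTC: 07:05-08:00, 09:00-11:30, 11:55-13:00 (subtract 1h to convert from UTC+1).
Idris in UTC: 07:05-07:55, 10:35-11:10 (add 3h to convert from UTC-3).
Vanya in UTC: 07:20-11:00, 11:40-12:45, 13:10-16:05 (add 2h to convert from UTC-2).
Xiulan ∩ Idris: 07:05-07:55, 10:35-11:10.
Xiulan ∩ Idris ∩ Vanya: 07:20-07:55, 10:35-11:00.
Those are the intersection windows.
The longest is 07:20-07:55 at 35 minutes.

35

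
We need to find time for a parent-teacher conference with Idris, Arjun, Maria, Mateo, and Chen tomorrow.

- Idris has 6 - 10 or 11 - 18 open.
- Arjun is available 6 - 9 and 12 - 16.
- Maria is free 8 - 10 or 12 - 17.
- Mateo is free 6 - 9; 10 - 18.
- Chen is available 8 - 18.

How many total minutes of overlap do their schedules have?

300

Idris ∩ Arjun: 06:00-09:00, 12:00-16:00.
Idris ∩ Arjun ∩ Maria: 08:00-09:00, 12:00-16:00.
Idris ∩ Arjun ∩ Maria ∩ Mateo: 08:00-09:00, 12:00-16:00.
Idris ∩ Arjun ∩ Maria ∩ Mateo ∩ Chen: 08:00-09:00, 12:00-16:00.
So the common availability across everyone is 08:00-09:00, 12:00-16:00.
Summing the common windows: 60 + 240 = 300 minutes.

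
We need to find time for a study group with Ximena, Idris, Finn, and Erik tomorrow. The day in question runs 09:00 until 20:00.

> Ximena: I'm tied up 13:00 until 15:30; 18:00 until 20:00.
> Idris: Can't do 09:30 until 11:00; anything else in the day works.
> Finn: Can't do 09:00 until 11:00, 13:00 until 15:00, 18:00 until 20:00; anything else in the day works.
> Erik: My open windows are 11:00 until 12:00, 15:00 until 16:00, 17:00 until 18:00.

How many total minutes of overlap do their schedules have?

Ximena free: 09:00-13:00, 15:30-18:00 (invert busy blocks within the working day).
Idris free: 09:00-09:30, 11:00-20:00 (invert busy blocks within the working day).
Finn free: 11:00-13:00, 15:00-18:00 (invert busy blocks within the working day).
Erik free: 11:00-12:00, 15:00-16:00, 17:00-18:00.
Ximena ∩ Idris: 09:00-09:30, 11:00-13:00, 15:30-18:00.
Ximena ∩ Idris ∩ Finn: 11:00-13:00, 15:30-18:00.
Ximena ∩ Idris ∩ Finn ∩ Erik: 11:00-12:00, 15:30-16:00, 17:00-18:00.
Summing the common windows: 60 + 30 + 60 = 150 minutes.

150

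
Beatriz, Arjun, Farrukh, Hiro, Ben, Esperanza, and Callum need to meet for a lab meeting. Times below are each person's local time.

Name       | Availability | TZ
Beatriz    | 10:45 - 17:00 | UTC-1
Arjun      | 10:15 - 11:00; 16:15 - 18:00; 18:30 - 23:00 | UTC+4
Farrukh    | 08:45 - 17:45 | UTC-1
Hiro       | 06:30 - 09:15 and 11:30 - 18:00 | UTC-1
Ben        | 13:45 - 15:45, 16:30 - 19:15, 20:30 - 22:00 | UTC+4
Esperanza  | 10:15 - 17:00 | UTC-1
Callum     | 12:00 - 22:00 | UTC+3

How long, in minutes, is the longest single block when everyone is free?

Beatriz in UTC: 11:45-18:00 (add 1h to convert from UTC-1).
Arjun in UTC: 06:15-07:00, 12:15-14:00, 14:30-19:00 (subtract 4h to convert from UTC+4).
Farrukh in UTC: 09:45-18:45 (add 1h to convert from UTC-1).
Hiro in UTC: 07:30-10:15, 12:30-19:00 (add 1h to convert from UTC-1).
Ben in UTC: 09:45-11:45, 12:30-15:15, 16:30-18:00 (subtract 4h to convert from UTC+4).
Esperanza in UTC: 11:15-18:00 (add 1h to convert from UTC-1).
Callum in UTC: 09:00-19:00 (subtract 3h to convert from UTC+3).
Beatriz ∩ Arjun: 12:15-14:00, 14:30-18:00.
Beatriz ∩ Arjun ∩ Farrukh: 12:15-14:00, 14:30-18:00.
Beatriz ∩ Arjun ∩ Farrukh ∩ Hiro: 12:30-14:00, 14:30-18:00.
Beatriz ∩ Arjun ∩ Farrukh ∩ Hiro ∩ Ben: 12:30-14:00, 14:30-15:15, 16:30-18:00.
Beatriz ∩ Arjun ∩ Farrukh ∩ Hiro ∩ Ben ∩ Esperanza: 12:30-14:00, 14:30-15:15, 16:30-18:00.
Beatriz ∩ Arjun ∩ Farrukh ∩ Hiro ∩ Ben ∩ Esperanza ∩ Callum: 12:30-14:00, 14:30-15:15, 16:30-18:00.
Those are the intersection windows.
The longest is 12:30-14:00 at 90 minutes.

90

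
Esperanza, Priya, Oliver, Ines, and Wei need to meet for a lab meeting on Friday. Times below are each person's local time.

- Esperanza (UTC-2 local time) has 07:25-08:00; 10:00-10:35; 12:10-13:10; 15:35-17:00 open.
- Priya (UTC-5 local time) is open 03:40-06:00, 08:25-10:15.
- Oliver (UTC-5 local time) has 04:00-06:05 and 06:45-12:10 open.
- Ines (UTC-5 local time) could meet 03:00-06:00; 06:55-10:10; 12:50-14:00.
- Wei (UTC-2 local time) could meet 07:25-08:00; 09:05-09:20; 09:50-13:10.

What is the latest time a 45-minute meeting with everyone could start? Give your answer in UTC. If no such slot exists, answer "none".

Esperanza in UTC: 09:25-10:00, 12:00-12:35, 14:10-15:10, 17:35-19:00 (add 2h to convert from UTC-2).
Priya in UTC: 08:40-11:00, 13:25-15:15 (add 5h to convert from UTC-5).
Oliver in UTC: 09:00-11:05, 11:45-17:10 (add 5h to convert from UTC-5).
Ines in UTC: 08:00-11:00, 11:55-15:10, 17:50-19:00 (add 5h to convert from UTC-5).
Wei in UTC: 09:25-10:00, 11:05-11:20, 11:50-15:10 (add 2h to convert from UTC-2).
Esperanza ∩ Priya: 09:25-10:00, 14:10-15:10.
Esperanza ∩ Priya ∩ Oliver: 09:25-10:00, 14:10-15:10.
Esperanza ∩ Priya ∩ Oliver ∩ Ines: 09:25-10:00, 14:10-15:10.
Esperanza ∩ Priya ∩ Oliver ∩ Ines ∩ Wei: 09:25-10:00, 14:10-15:10.
Those are the intersection windows.
The last common window of at least 45 minutes is 14:10-15:10; a 45-minute meeting can start as late as 14:25 and still end by 15:10.

14:25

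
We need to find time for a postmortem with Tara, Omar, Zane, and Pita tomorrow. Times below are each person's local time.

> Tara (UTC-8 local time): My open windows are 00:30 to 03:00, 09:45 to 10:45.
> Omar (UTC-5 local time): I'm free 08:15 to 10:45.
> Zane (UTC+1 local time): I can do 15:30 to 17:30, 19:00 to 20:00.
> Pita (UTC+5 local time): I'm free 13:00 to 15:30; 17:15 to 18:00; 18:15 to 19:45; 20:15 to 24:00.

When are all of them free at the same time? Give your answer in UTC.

Tara in UTC: 08:30-11:00, 17:45-18:45 (add 8h to convert from UTC-8).
Omar in UTC: 13:15-15:45 (add 5h to convert from UTC-5).
Zane in UTC: 14:30-16:30, 18:00-19:00 (subtract 1h to convert from UTC+1).
Pita in UTC: 08:00-10:30, 12:15-13:00, 13:15-14:45, 15:15-19:00 (subtract 5h to convert from UTC+5).
Tara ∩ Omar: ∅.
Tara ∩ Omar ∩ Zane: ∅.
Tara ∩ Omar ∩ Zane ∩ Pita: ∅.
There is no time when everyone is free.

none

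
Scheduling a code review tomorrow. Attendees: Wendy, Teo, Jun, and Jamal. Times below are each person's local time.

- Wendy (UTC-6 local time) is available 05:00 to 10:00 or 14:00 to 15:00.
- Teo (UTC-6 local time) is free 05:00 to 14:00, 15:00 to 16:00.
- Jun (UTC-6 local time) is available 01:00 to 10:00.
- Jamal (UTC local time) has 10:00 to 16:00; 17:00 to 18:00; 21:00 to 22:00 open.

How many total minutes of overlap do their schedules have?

Wendy in UTC: 11:00-16:00, 20:00-21:00 (add 6h to convert from UTC-6).
Teo in UTC: 11:00-20:00, 21:00-22:00 (add 6h to convert from UTC-6).
Jun in UTC: 07:00-16:00 (add 6h to convert from UTC-6).
Jamal in UTC: 10:00-16:00, 17:00-18:00, 21:00-22:00.
Wendy ∩ Teo: 11:00-16:00.
Wendy ∩ Teo ∩ Jun: 11:00-16:00.
Wendy ∩ Teo ∩ Jun ∩ Jamal: 11:00-16:00.
That's a single block of 300 minutes.

300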